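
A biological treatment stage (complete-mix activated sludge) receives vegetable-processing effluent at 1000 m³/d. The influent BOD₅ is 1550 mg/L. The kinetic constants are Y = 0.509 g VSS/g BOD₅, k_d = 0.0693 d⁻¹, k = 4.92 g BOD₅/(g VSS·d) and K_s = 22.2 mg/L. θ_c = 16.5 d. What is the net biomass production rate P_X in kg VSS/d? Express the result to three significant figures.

P_X ≈ 368 kg VSS/d

For a completely mixed reactor with recycle the Lawrence–McCarty relation gives S = K_s·(1 + k_d·θ_c) / [θ_c·(Y·k − k_d) − 1] = 22.2 × (1 + 0.0693 × 16.5) / [16.5 × (0.509 × 4.92 − 0.0693) − 1] = 47.58 / 39.18 = 1.215 mg/L.
Observed yield with endogenous decay: Y_obs = Y / (1 + k_d·θ_c) = 0.509 / (1 + 0.0693 × 16.5) = 0.509 / 2.143 = 0.2375 g VSS/g BOD₅.
Q·(S₀ − S) = 1000 × (1550 − 1.21) × 10⁻³ = 1549 kg/d removed.
P_X = Y_obs · Q(S₀ − S) = 0.2375 × 1549 = 367.8 kg VSS/d.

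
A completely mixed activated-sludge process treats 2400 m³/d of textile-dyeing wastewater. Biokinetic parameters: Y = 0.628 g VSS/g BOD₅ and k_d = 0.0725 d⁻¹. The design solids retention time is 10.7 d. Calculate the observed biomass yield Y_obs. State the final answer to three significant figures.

Y_obs = Y / (1 + k_d θ_c) = 0.628 / (1 + 0.0725 × 10.7) = 0.628 / 1.776 = 0.3537.

Y_obs ≈ 0.354 g VSS/g BOD₅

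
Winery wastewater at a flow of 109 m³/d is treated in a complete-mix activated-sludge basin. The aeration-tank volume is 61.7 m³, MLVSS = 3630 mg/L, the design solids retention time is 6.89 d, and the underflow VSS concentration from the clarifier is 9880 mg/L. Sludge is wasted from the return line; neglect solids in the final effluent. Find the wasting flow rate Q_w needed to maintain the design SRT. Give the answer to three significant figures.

Wasting from the return line (neglecting effluent solids): Q_w = V·X / (θ_c·X_r) = 61.70 × 3630 / (6.89 × 9880) = 3.290 m³/d.

Q_w ≈ 3.29 m³/d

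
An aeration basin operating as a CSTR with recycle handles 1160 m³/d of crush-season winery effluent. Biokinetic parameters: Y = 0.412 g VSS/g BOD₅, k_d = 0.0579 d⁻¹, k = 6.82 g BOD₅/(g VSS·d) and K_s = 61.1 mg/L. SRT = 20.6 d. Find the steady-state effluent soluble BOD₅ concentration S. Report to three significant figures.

Effluent substrate depends only on kinetics and SRT: S = K_s(1 + k_d θ_c) / [θ_c(Yk − k_d) − 1] = 61.1 × (1 + 0.0579 × 20.6) / [20.6 × (0.412 × 6.82 − 0.0579) − 1] = 134.0 / 55.69 = 2.406 mg/L.

S ≈ 2.41 mg/L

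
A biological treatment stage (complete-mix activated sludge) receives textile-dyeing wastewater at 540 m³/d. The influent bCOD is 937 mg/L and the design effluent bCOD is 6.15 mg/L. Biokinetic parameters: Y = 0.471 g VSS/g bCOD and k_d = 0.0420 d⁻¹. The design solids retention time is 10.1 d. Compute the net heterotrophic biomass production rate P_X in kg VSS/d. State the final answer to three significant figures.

Y_obs = Y / (1 + k_d θ_c) = 0.471 / (1 + 0.0420 × 10.1) = 0.471 / 1.424 = 0.3307.
Substrate removed = Q·(S₀ − S) = 540 m³/d × (937 − 6.15) g/m³ = 5.03×10^5 g/d = 502.7 kg/d.
So the net sludge growth is P_X = 0.3307 × 502.7 = 166.2 kg VSS/d.

P_X ≈ 166 kg VSS/d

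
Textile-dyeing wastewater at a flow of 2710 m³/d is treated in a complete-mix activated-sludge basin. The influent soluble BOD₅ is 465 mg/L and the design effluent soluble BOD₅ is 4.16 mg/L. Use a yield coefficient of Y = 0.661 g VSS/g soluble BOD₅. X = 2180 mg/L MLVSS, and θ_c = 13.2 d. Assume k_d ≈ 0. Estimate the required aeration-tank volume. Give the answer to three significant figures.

V ≈ 5000 m³

V·X = Y·Q·ΔS·θ_c gives V = 0.661 × 2710 × (465 − 4.16) × 13.2 / 2180 = 4998 m³.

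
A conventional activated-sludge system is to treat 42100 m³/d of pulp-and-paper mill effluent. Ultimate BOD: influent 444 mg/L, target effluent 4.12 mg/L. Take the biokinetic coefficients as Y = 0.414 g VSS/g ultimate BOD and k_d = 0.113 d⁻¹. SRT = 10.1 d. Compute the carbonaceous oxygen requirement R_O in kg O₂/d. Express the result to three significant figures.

Observed yield with endogenous decay: Y_obs = Y / (1 + k_d·θ_c) = 0.414 / (1 + 0.113 × 10.1) = 0.414 / 2.141 = 0.1933 g VSS/g ultimate BOD.
Mass of ultimate BOD removed per day: Q(S₀ − S) = 42100 × 439.9 g/m³ = 18519 kg/d.
P_X = Y_obs·Q·(S₀ − S) = 0.1933 × 18519 = 3580 kg VSS/d.
R_O = Q·ΔS − 1.42 P_X = 18519 − 5084 = 13435 kg O₂/d.

R_O ≈ 13400 kg O₂/d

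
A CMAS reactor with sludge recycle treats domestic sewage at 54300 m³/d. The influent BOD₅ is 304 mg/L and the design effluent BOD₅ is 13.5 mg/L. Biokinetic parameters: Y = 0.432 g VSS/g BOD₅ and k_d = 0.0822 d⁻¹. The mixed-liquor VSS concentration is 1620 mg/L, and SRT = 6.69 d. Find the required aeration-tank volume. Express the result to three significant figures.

V ≈ 18200 m³

Rearranging the biomass balance for a CMAS with decay, V = Y·Q·ΔS·θ_c / [X·(1+k_d θ_c)] = 0.432 × 54300 × (304 − 13.5) × 6.69 / [1620 × (1 + 0.0822 × 6.69)] = 4.56×10^7 / 2511 = 18156 m³.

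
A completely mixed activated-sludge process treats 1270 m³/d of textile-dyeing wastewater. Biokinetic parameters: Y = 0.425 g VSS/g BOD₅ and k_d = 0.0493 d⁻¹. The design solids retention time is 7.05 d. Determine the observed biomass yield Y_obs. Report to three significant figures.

Y_obs ≈ 0.315 g VSS/g BOD₅

The observed yield is Y_obs = Y/(1 + k_d·θ_c) = 0.425 / (1 + 0.0493 × 7.05) = 0.425 / 1.348 = 0.3154 g VSS per g BOD₅ removed.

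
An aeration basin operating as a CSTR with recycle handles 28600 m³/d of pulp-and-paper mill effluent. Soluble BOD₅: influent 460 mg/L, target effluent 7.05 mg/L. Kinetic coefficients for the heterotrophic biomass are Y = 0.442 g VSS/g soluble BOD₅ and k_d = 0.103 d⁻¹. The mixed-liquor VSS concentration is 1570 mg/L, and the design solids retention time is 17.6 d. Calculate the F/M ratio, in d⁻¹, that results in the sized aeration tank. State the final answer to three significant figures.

Steady-state biomass mass balance: V·X·(1 + k_d·θ_c) = Y·Q·(S₀ − S)·θ_c, so V = 0.442 × 28600 × (460 − 7.05) × 17.6 / [1570 × (1 + 0.103 × 17.6)] = 1.01×10^8 / 4416 = 22820 m³.
Food-to-microorganism ratio F/M = Q S₀ / (V X) = 28600 × 460 / (22820 × 1570) = 0.3672 d⁻¹.

F/M ≈ 0.367 d⁻¹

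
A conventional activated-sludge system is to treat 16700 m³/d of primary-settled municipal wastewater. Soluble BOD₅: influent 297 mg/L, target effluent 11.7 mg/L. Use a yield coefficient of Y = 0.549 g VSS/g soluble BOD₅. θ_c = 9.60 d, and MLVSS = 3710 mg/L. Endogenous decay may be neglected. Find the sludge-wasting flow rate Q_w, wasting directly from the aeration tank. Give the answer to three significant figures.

V·X = Y·Q·ΔS·θ_c gives V = 0.549 × 16700 × (297 − 11.7) × 9.60 / 3710 = 6768 m³.
With mixed-liquor wasting, θ_c = V/Q_w, so Q_w = V/θ_c = 6768/9.60 = 705.0 m³/d.

Q_w ≈ 705 m³/d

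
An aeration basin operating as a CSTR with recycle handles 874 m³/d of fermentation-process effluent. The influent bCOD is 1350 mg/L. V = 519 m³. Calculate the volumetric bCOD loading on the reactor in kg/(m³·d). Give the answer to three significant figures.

Volumetric loading L_v = Q·S₀ / V = 874 × 1350 g/m³ / 519.0 m³ = 2273 g/(m³·d) = 2.273 kg bCOD/(m³·d).

L_v ≈ 2.27 kg bCOD/(m³·d)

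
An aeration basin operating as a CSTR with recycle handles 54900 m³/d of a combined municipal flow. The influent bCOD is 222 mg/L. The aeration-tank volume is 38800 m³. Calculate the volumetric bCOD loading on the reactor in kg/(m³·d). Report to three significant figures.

Applied bCOD load per unit volume = Q·S₀/V = (54900 × 222/1000)/38800 = 0.3141 kg bCOD·m⁻³·d⁻¹.

L_v ≈ 0.314 kg bCOD/(m³·d)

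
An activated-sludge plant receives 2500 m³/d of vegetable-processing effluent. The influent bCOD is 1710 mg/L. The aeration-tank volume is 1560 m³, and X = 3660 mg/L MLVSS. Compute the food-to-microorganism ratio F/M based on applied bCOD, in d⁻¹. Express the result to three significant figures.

F/M = applied load / biomass = Q·S₀/(V·X) = 2500 × 1710 / (1560 × 3660) = 0.7487 d⁻¹.

F/M ≈ 0.749 d⁻¹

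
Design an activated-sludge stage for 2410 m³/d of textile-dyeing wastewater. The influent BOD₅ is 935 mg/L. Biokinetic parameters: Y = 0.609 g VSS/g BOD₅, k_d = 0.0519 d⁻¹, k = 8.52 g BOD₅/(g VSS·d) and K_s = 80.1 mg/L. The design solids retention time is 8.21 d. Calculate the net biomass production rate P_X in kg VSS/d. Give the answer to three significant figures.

P_X ≈ 959 kg VSS/d

Effluent substrate depends only on kinetics and SRT: S = K_s(1 + k_d θ_c) / [θ_c(Yk − k_d) − 1] = 80.1 × (1 + 0.0519 × 8.21) / [8.21 × (0.609 × 8.52 − 0.0519) − 1] = 114.2 / 41.17 = 2.774 mg/L.
Observed yield with endogenous decay: Y_obs = Y / (1 + k_d·θ_c) = 0.609 / (1 + 0.0519 × 8.21) = 0.609 / 1.426 = 0.4270 g VSS/g BOD₅.
ΔS = 935 − 2.77 = 932.2 mg/L, so the substrate removal rate is 2410 × 932.2/1000 = 2247 kg BOD₅/d.
So the net sludge growth is P_X = 0.4270 × 2247 = 959.4 kg VSS/d.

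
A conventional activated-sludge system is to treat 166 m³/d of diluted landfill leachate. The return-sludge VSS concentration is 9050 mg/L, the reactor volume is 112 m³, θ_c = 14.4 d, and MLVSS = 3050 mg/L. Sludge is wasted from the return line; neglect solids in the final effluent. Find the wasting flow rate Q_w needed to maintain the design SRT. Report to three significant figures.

Q_w = (V·X)/(θ_c X_r) = 112.0 × 3050 / (14.4 × 9050) = 2.621 m³/d.

Q_w ≈ 2.62 m³/d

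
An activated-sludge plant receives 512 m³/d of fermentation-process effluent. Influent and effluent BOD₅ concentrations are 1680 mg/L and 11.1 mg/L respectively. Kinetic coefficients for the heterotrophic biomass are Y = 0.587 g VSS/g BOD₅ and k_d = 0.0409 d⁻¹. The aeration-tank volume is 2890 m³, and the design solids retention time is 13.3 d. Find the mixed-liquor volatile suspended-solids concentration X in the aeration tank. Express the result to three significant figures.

Solving the biomass balance for X: X = Y Q (S₀−S) θ_c / [V (1+k_d θ_c)] = 0.587 × 512 × (1680 − 11.1) × 13.3 / [2890 × (1 + 0.0409 × 13.3)] = 1495 mg/L.

X ≈ 1500 mg/L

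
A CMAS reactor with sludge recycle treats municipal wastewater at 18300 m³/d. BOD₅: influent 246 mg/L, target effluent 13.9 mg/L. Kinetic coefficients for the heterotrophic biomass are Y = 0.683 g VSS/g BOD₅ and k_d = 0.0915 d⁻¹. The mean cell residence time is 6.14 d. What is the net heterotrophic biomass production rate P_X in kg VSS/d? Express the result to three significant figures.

P_X ≈ 1860 kg VSS/d

Correct the yield for decay: Y_obs = Y/(1 + k_d θ_c) = 0.683 / (1 + 0.0915 × 6.14) = 0.683 / 1.562 = 0.4373.
Q·(S₀ − S) = 18300 × (246 − 13.9) × 10⁻³ = 4247 kg/d removed.
P_X = Y_obs · Q(S₀ − S) = 0.4373 × 4247 = 1857 kg VSS/d.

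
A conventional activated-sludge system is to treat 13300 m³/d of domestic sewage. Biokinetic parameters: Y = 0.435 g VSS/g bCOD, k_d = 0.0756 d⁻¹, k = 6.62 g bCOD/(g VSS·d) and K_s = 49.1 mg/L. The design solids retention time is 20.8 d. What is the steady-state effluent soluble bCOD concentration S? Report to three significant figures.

For a completely mixed reactor with recycle the Lawrence–McCarty relation gives S = K_s·(1 + k_d·θ_c) / [θ_c·(Y·k − k_d) − 1] = 49.1 × (1 + 0.0756 × 20.8) / [20.8 × (0.435 × 6.62 − 0.0756) − 1] = 126.3 / 57.33 = 2.203 mg/L.

S ≈ 2.20 mg/L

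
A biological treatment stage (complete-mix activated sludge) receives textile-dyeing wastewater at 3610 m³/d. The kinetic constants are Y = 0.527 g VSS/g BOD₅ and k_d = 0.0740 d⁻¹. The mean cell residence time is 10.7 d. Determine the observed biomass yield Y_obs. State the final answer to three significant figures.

Observed yield with endogenous decay: Y_obs = Y / (1 + k_d·θ_c) = 0.527 / (1 + 0.0740 × 10.7) = 0.527 / 1.792 = 0.2941 g VSS/g BOD₅.

Y_obs ≈ 0.294 g VSS/g BOD₅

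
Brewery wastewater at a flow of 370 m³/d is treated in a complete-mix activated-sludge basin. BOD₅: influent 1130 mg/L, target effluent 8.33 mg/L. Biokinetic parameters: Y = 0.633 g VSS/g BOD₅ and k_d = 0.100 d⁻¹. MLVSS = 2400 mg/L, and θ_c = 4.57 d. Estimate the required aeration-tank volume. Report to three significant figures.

From the SRT design equation V = Y Q (S₀−S) θ_c / [X (1 + k_d θ_c)] = 0.633 × 370 × (1130 − 8.33) × 4.57 / [2400 × (1 + 0.100 × 4.57)] = 1.2×10^6 / 3497 = 343.3 m³.

V ≈ 343 m³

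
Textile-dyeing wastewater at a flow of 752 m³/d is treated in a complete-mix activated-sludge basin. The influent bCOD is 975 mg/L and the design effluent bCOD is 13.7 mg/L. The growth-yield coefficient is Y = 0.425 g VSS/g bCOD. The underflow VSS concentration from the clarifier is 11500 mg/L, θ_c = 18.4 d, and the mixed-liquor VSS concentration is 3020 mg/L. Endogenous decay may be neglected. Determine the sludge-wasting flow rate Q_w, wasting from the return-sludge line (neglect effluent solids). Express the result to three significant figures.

Q_w ≈ 26.7 m³/d

V·X = Y·Q·ΔS·θ_c gives V = 0.425 × 752 × (975 − 13.7) × 18.4 / 3020 = 1872 m³.
Q_w = (V·X)/(θ_c X_r) = 1872 × 3020 / (18.4 × 11500) = 26.72 m³/d.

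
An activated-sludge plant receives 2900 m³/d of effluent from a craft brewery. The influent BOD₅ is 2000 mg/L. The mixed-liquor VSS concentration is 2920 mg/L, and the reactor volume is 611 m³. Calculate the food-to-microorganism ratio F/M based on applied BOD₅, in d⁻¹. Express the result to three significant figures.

F/M ≈ 3.25 d⁻¹

F/M = Q·S₀ / (V·X) = 2900 × 2000 / (611.0 × 2920) = 3.251 g BOD₅·(g VSS·d)⁻¹.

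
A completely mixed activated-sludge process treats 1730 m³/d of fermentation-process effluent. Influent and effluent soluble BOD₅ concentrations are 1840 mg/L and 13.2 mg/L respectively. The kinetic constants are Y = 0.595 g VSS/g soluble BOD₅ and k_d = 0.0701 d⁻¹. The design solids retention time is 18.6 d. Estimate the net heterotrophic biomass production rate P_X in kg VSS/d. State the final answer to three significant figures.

P_X ≈ 816 kg VSS/d

Y_obs = Y / (1 + k_d θ_c) = 0.595 / (1 + 0.0701 × 18.6) = 0.595 / 2.304 = 0.2583.
Mass of soluble BOD₅ removed per day: Q(S₀ − S) = 1730 × 1827 g/m³ = 3160 kg/d.
Biomass produced: P_X = Y_obs·Q·ΔS = 0.2583 × 3160 ≈ 816.2 kg VSS/d.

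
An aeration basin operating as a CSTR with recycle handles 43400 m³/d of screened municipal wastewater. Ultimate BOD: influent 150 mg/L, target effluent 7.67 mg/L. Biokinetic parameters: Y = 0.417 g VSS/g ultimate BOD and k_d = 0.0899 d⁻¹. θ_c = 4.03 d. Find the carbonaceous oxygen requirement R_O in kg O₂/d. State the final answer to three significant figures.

R_O ≈ 3490 kg O₂/d

Y_obs = Y / (1 + k_d θ_c) = 0.417 / (1 + 0.0899 × 4.03) = 0.417 / 1.362 = 0.3061.
Q·(S₀ − S) = 43400 × (150 − 7.67) × 10⁻³ = 6177 kg/d removed.
Biomass synthesised: P_X = Y_obs × 6177 = 1891 kg VSS/d.
R_O = Q·ΔS − 1.42 P_X = 6177 − 2685 = 3492 kg O₂/d.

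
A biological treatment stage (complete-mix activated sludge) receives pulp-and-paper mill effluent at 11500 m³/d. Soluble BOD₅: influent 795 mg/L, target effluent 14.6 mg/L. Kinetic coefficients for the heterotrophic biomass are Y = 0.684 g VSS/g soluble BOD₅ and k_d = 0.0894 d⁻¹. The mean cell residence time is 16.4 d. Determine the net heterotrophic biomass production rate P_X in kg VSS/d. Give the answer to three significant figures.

The observed yield is Y_obs = Y/(1 + k_d·θ_c) = 0.684 / (1 + 0.0894 × 16.4) = 0.684 / 2.466 = 0.2774 g VSS per g soluble BOD₅ removed.
Q·(S₀ − S) = 11500 × (795 − 14.6) × 10⁻³ = 8975 kg/d removed.
So the net sludge growth is P_X = 0.2774 × 8975 = 2489 kg VSS/d.

P_X ≈ 2490 kg VSS/d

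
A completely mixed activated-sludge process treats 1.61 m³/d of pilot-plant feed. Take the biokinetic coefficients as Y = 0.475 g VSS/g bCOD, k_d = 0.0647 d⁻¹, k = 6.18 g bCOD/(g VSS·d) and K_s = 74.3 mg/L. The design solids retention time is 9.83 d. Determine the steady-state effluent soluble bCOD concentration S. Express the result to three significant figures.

S ≈ 4.47 mg/L

Effluent substrate depends only on kinetics and SRT: S = K_s(1 + k_d θ_c) / [θ_c(Yk − k_d) − 1] = 74.3 × (1 + 0.0647 × 9.83) / [9.83 × (0.475 × 6.18 − 0.0647) − 1] = 121.6 / 27.22 = 4.466 mg/L.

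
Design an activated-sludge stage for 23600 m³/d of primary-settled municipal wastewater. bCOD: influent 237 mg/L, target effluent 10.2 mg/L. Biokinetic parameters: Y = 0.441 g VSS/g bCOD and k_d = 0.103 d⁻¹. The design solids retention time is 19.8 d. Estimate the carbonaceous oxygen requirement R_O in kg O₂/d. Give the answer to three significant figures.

R_O ≈ 4250 kg O₂/d

The observed yield is Y_obs = Y/(1 + k_d·θ_c) = 0.441 / (1 + 0.103 × 19.8) = 0.441 / 3.039 = 0.1451 g VSS per g bCOD removed.
Q·(S₀ − S) = 23600 × (237 − 10.2) × 10⁻³ = 5352 kg/d removed.
Biomass synthesised: P_X = Y_obs × 5352 = 776.6 kg VSS/d.
R_O = Q·ΔS − 1.42 P_X = 5352 − 1103 = 4250 kg O₂/d.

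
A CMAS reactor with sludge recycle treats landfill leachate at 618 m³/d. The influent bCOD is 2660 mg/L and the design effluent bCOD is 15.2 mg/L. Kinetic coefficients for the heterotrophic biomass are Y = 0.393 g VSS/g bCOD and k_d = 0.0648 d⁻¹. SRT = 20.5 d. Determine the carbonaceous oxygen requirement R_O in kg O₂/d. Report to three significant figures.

Y_obs = Y / (1 + k_d θ_c) = 0.393 / (1 + 0.0648 × 20.5) = 0.393 / 2.328 = 0.1688.
ΔS = 2660 − 15.2 = 2645 mg/L, so the substrate removal rate is 618 × 2645/1000 = 1634 kg bCOD/d.
P_X = Y_obs·Q·(S₀ − S) = 0.1688 × 1634 = 275.9 kg VSS/d.
R_O = Q·ΔS − 1.42 P_X = 1634 − 391.7 = 1243 kg O₂/d.

R_O ≈ 1240 kg O₂/d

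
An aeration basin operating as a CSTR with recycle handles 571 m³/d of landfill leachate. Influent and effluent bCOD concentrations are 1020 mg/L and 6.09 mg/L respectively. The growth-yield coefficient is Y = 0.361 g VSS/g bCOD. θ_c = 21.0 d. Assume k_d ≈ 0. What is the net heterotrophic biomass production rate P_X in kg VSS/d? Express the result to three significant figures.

Since k_d ≈ 0, Y_obs = Y = 0.361 g VSS/g bCOD.
Mass of bCOD removed per day: Q(S₀ − S) = 571 × 1014 g/m³ = 578.9 kg/d.
P_X = Y_obs · Q(S₀ − S) = 0.3610 × 578.9 = 209.0 kg VSS/d.

P_X ≈ 209 kg VSS/d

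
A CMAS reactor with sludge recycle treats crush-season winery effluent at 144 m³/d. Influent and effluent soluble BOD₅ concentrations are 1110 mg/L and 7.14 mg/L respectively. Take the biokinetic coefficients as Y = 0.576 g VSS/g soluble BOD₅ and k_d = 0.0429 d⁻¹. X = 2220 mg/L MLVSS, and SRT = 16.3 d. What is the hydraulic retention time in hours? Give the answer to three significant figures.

From the SRT design equation V = Y Q (S₀−S) θ_c / [X (1 + k_d θ_c)] = 0.576 × 144 × (1110 − 7.14) × 16.3 / [2220 × (1 + 0.0429 × 16.3)] = 1.49×10^6 / 3772 = 395.3 m³.
Hydraulic retention time τ = V/Q = 395.3 / 144 = 2.745 d = 65.88 h.

τ ≈ 65.9 h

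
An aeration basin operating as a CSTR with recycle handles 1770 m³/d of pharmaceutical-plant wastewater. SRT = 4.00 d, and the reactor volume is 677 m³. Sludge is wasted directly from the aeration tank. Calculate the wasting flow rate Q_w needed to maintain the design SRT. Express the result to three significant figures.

Wasting from the aeration tank: Q_w = V / θ_c = 677.0 / 4.00 = 169.2 m³/d.

Q_w ≈ 169 m³/d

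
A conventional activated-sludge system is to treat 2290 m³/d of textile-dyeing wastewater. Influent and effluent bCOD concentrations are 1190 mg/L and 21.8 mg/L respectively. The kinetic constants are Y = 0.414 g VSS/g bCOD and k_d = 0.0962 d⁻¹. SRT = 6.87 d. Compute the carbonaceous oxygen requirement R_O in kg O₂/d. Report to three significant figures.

Y_obs = Y / (1 + k_d θ_c) = 0.414 / (1 + 0.0962 × 6.87) = 0.414 / 1.661 = 0.2493.
Q·(S₀ − S) = 2290 × (1190 − 21.8) × 10⁻³ = 2675 kg/d removed.
P_X = Y_obs·Q·(S₀ − S) = 0.2493 × 2675 = 666.8 kg VSS/d.
R_O = Q·ΔS − 1.42 P_X = 2675 − 946.9 = 1728 kg O₂/d.

R_O ≈ 1730 kg O₂/d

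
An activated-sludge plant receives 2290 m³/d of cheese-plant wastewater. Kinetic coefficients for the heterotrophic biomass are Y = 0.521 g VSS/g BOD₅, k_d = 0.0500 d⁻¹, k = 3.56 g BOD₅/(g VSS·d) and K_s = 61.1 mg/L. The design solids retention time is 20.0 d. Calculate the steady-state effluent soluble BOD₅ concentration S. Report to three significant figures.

S ≈ 3.48 mg/L

From the Monod/SRT balance for a CMAS, S = K_s·(1+k_d θ_c)/[θ_c·(Y k − k_d) − 1] = 61.1 × (1 + 0.0500 × 20.0) / [20.0 × (0.521 × 3.56 − 0.0500) − 1] = 122.2 / 35.10 = 3.482 mg/L.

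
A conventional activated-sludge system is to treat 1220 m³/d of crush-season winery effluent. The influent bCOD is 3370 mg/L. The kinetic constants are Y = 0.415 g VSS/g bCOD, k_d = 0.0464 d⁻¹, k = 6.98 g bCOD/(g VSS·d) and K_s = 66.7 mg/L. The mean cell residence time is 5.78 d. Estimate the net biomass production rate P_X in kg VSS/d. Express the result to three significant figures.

From the Monod/SRT balance for a CMAS, S = K_s·(1+k_d θ_c)/[θ_c·(Y k − k_d) − 1] = 66.7 × (1 + 0.0464 × 5.78) / [5.78 × (0.415 × 6.98 − 0.0464) − 1] = 84.59 / 15.47 = 5.466 mg/L.
The observed yield is Y_obs = Y/(1 + k_d·θ_c) = 0.415 / (1 + 0.0464 × 5.78) = 0.415 / 1.268 = 0.3272 g VSS per g bCOD removed.
Substrate removed = Q·(S₀ − S) = 1220 m³/d × (3370 − 5.47) g/m³ = 4.1×10^6 g/d = 4105 kg/d.
Biomass produced: P_X = Y_obs·Q·ΔS = 0.3272 × 4105 ≈ 1343 kg VSS/d.

P_X ≈ 1340 kg VSS/d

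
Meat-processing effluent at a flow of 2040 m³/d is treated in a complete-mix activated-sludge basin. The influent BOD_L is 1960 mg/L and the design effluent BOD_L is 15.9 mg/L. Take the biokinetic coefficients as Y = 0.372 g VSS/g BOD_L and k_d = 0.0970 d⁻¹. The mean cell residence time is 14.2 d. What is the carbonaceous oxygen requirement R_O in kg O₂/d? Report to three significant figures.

Correct the yield for decay: Y_obs = Y/(1 + k_d θ_c) = 0.372 / (1 + 0.0970 × 14.2) = 0.372 / 2.377 = 0.1565.
Substrate removed = Q·(S₀ − S) = 2040 m³/d × (1960 − 15.9) g/m³ = 3.97×10^6 g/d = 3966 kg/d.
Net sludge production P_X = 0.1565 × 3966 = 620.6 kg VSS/d.
R_O = Q·(S₀ − S) − 1.42·P_X = 3966 − 1.42 × 620.6 = 3085 kg O₂/d.

R_O ≈ 3080 kg O₂/d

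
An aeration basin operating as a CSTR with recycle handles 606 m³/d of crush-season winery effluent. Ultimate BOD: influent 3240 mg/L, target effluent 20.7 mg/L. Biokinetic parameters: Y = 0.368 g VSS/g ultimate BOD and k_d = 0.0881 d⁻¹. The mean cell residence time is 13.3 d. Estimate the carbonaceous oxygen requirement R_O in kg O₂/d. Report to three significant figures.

R_O ≈ 1480 kg O₂/d

Correct the yield for decay: Y_obs = Y/(1 + k_d θ_c) = 0.368 / (1 + 0.0881 × 13.3) = 0.368 / 2.172 = 0.1695.
ΔS = 3240 − 20.7 = 3219 mg/L, so the substrate removal rate is 606 × 3219/1000 = 1951 kg ultimate BOD/d.
Net sludge production P_X = 0.1695 × 1951 = 330.6 kg VSS/d.
Carbonaceous O₂ demand = substrate oxidised − cell-mass equivalent = 1951 − 1.42 × 330.6 = 1481 kg O₂/d.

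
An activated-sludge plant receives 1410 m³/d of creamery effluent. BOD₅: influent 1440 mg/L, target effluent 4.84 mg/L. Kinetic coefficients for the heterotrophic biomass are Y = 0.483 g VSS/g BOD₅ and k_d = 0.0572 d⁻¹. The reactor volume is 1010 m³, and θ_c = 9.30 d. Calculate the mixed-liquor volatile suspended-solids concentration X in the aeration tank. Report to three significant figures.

X = Y·Q·ΔS·θ_c / [V·(1 + k_d θ_c)] = 0.483 × 1410 × (1440 − 4.84) × 9.30 / [1010 × (1 + 0.0572 × 9.30)] = 5875 mg/L.

X ≈ 5870 mg/L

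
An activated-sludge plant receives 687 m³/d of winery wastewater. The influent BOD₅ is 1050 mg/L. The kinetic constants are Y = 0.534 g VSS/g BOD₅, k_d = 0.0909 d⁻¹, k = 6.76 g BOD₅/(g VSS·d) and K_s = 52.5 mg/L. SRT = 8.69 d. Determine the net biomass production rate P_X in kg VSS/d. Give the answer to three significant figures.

P_X ≈ 215 kg VSS/d

Effluent substrate depends only on kinetics and SRT: S = K_s(1 + k_d θ_c) / [θ_c(Yk − k_d) − 1] = 52.5 × (1 + 0.0909 × 8.69) / [8.69 × (0.534 × 6.76 − 0.0909) − 1] = 93.97 / 29.58 = 3.177 mg/L.
Observed yield with endogenous decay: Y_obs = Y / (1 + k_d·θ_c) = 0.534 / (1 + 0.0909 × 8.69) = 0.534 / 1.790 = 0.2983 g VSS/g BOD₅.
Q·(S₀ − S) = 687 × (1050 − 3.18) × 10⁻³ = 719.2 kg/d removed.
P_X = Y_obs · Q(S₀ − S) = 0.2983 × 719.2 = 214.6 kg VSS/d.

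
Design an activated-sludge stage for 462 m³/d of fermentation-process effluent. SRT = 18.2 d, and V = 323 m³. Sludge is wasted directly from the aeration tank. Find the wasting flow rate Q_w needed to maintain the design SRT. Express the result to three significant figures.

With mixed-liquor wasting, θ_c = V/Q_w, so Q_w = V/θ_c = 323.0/18.2 = 17.75 m³/d.

Q_w ≈ 17.7 m³/d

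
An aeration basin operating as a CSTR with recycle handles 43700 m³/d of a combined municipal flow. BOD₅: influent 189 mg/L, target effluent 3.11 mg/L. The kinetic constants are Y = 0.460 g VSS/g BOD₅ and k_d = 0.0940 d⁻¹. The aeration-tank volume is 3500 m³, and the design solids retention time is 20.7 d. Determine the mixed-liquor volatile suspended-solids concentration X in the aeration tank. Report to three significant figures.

X = Y·Q·ΔS·θ_c / [V·(1 + k_d θ_c)] = 0.460 × 43700 × (189 − 3.11) × 20.7 / [3500 × (1 + 0.0940 × 20.7)] = 7502 mg/L.

X ≈ 7500 mg/L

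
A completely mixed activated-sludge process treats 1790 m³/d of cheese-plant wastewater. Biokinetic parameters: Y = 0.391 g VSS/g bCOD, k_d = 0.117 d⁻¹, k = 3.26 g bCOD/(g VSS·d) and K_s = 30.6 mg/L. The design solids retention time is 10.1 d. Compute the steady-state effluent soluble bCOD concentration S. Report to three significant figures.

From the Monod/SRT balance for a CMAS, S = K_s·(1+k_d θ_c)/[θ_c·(Y k − k_d) − 1] = 30.6 × (1 + 0.117 × 10.1) / [10.1 × (0.391 × 3.26 − 0.117) − 1] = 66.76 / 10.69 = 6.244 mg/L.

S ≈ 6.24 mg/L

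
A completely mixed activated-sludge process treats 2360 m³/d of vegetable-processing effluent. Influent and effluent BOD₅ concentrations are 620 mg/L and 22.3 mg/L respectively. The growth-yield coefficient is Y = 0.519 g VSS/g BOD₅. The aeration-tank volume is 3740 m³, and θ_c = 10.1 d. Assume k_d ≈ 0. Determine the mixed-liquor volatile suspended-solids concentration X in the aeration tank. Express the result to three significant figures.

X ≈ 1980 mg/L

From V·X = Y·Q·(S₀ − S)·θ_c (decay neglected): X = 0.519 × 2360 × (620 − 22.3) × 10.1 / 3740 = 1977 mg/L.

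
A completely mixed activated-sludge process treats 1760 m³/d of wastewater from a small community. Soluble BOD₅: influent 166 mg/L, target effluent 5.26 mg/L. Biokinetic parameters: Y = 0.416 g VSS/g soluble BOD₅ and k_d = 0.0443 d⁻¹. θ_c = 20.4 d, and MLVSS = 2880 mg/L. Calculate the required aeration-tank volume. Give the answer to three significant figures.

Rearranging the biomass balance for a CMAS with decay, V = Y·Q·ΔS·θ_c / [X·(1+k_d θ_c)] = 0.416 × 1760 × (166 − 5.26) × 20.4 / [2880 × (1 + 0.0443 × 20.4)] = 2.4×10^6 / 5483 = 437.9 m³.

V ≈ 438 m³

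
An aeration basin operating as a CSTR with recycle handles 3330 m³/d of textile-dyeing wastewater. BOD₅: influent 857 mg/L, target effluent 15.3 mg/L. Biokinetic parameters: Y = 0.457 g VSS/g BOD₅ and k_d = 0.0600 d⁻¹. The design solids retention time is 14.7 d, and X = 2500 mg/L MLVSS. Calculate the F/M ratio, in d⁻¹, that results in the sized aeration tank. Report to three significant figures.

From the SRT design equation V = Y Q (S₀−S) θ_c / [X (1 + k_d θ_c)] = 0.457 × 3330 × (857 − 15.3) × 14.7 / [2500 × (1 + 0.0600 × 14.7)] = 1.88×10^7 / 4705 = 4002 m³.
Food-to-microorganism ratio F/M = Q S₀ / (V X) = 3330 × 857 / (4002 × 2500) = 0.2852 d⁻¹.

F/M ≈ 0.285 d⁻¹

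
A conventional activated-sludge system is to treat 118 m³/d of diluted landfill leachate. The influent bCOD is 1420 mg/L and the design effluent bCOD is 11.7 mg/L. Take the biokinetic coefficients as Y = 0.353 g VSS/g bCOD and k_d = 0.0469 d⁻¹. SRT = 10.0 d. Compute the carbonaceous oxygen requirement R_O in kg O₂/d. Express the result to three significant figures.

R_O ≈ 109 kg O₂/d

Observed yield with endogenous decay: Y_obs = Y / (1 + k_d·θ_c) = 0.353 / (1 + 0.0469 × 10.0) = 0.353 / 1.469 = 0.2403 g VSS/g bCOD.
ΔS = 1420 − 11.7 = 1408 mg/L, so the substrate removal rate is 118 × 1408/1000 = 166.2 kg bCOD/d.
P_X = Y_obs·Q·(S₀ − S) = 0.2403 × 166.2 = 39.93 kg VSS/d.
R_O = Q·(S₀ − S) − 1.42·P_X = 166.2 − 1.42 × 39.93 = 109.5 kg O₂/d.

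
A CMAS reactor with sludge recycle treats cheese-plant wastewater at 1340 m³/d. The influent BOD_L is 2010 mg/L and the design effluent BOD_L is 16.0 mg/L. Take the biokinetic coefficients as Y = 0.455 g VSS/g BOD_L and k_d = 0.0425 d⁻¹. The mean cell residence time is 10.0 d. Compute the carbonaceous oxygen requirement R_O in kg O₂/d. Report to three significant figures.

Correct the yield for decay: Y_obs = Y/(1 + k_d θ_c) = 0.455 / (1 + 0.0425 × 10.0) = 0.455 / 1.425 = 0.3193.
Q·(S₀ − S) = 1340 × (2010 − 16.0) × 10⁻³ = 2672 kg/d removed.
P_X = Y_obs·Q·(S₀ − S) = 0.3193 × 2672 = 853.2 kg VSS/d.
Carbonaceous O₂ demand = substrate oxidised − cell-mass equivalent = 2672 − 1.42 × 853.2 = 1460 kg O₂/d.

R_O ≈ 1460 kg O₂/d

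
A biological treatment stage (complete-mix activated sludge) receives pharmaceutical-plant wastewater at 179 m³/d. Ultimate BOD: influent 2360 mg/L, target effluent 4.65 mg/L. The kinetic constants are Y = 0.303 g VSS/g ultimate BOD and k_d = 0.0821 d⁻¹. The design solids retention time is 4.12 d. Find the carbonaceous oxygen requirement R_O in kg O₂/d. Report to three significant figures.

Correct the yield for decay: Y_obs = Y/(1 + k_d θ_c) = 0.303 / (1 + 0.0821 × 4.12) = 0.303 / 1.338 = 0.2264.
Substrate removed = Q·(S₀ − S) = 179 m³/d × (2360 − 4.65) g/m³ = 4.22×10^5 g/d = 421.6 kg/d.
Net sludge production P_X = 0.2264 × 421.6 = 95.46 kg VSS/d.
Carbonaceous O₂ demand = substrate oxidised − cell-mass equivalent = 421.6 − 1.42 × 95.46 = 286.1 kg O₂/d.

R_O ≈ 286 kg O₂/d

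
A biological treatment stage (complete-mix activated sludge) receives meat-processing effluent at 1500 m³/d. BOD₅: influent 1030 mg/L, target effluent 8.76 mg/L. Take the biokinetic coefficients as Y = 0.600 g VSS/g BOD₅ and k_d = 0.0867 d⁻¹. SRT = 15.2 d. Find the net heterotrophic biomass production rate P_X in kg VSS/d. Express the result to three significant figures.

The observed yield is Y_obs = Y/(1 + k_d·θ_c) = 0.600 / (1 + 0.0867 × 15.2) = 0.600 / 2.318 = 0.2589 g VSS per g BOD₅ removed.
Mass of BOD₅ removed per day: Q(S₀ − S) = 1500 × 1021 g/m³ = 1532 kg/d.
P_X = Y_obs · Q(S₀ − S) = 0.2589 × 1532 = 396.5 kg VSS/d.

P_X ≈ 397 kg VSS/d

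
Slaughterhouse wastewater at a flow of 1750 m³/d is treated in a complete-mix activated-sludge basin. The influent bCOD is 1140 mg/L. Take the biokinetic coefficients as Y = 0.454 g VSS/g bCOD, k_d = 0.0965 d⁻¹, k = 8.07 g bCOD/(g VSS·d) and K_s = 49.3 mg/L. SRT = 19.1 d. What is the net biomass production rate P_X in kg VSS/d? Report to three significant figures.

P_X ≈ 318 kg VSS/d

From the Monod/SRT balance for a CMAS, S = K_s·(1+k_d θ_c)/[θ_c·(Y k − k_d) − 1] = 49.3 × (1 + 0.0965 × 19.1) / [19.1 × (0.454 × 8.07 − 0.0965) − 1] = 140.2 / 67.14 = 2.088 mg/L.
The observed yield is Y_obs = Y/(1 + k_d·θ_c) = 0.454 / (1 + 0.0965 × 19.1) = 0.454 / 2.843 = 0.1597 g VSS per g bCOD removed.
Q·(S₀ − S) = 1750 × (1140 − 2.09) × 10⁻³ = 1991 kg/d removed.
Net biomass production P_X = Y_obs × Q·(S₀ − S) = 0.1597 × 1991 = 318.0 kg VSS/d.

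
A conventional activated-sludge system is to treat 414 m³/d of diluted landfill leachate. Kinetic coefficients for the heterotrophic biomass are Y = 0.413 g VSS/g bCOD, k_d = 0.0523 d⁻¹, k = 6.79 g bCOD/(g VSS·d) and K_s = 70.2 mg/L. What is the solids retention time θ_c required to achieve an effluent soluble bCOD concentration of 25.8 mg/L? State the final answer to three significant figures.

θ_c ≈ 1.43 d

Specific growth rate at S = 25.8 mg/L: μ = YkS/(K_s+S) = 0.413·6.79·25.8/(70.2+25.8) = 0.7536 d⁻¹.
1/θ_c = 0.7536 − 0.0523 = 0.7013 d⁻¹, so θ_c = 1.426 d.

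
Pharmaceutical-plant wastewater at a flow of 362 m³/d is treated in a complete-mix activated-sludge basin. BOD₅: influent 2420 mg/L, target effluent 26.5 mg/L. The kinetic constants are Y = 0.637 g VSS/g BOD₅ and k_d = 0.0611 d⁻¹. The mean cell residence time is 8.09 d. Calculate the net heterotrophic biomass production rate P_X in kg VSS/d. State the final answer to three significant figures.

P_X ≈ 369 kg VSS/d

The observed yield is Y_obs = Y/(1 + k_d·θ_c) = 0.637 / (1 + 0.0611 × 8.09) = 0.637 / 1.494 = 0.4263 g VSS per g BOD₅ removed.
Substrate removed = Q·(S₀ − S) = 362 m³/d × (2420 − 26.5) g/m³ = 8.66×10^5 g/d = 866.4 kg/d.
So the net sludge growth is P_X = 0.4263 × 866.4 = 369.4 kg VSS/d.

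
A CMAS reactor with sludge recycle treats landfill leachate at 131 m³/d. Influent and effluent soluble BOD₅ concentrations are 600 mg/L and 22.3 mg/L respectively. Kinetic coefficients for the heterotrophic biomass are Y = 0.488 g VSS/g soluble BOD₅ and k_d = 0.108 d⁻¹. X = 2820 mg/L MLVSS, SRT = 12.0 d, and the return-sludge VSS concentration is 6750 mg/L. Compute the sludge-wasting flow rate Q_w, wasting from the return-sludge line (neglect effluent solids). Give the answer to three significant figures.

Q_w ≈ 2.38 m³/d

Rearranging the biomass balance for a CMAS with decay, V = Y·Q·ΔS·θ_c / [X·(1+k_d θ_c)] = 0.488 × 131 × (600 − 22.3) × 12.0 / [2820 × (1 + 0.108 × 12.0)] = 4.43×10^5 / 6475 = 68.45 m³.
Q_w = (V·X)/(θ_c X_r) = 68.45 × 2820 / (12.0 × 6750) = 2.383 m³/d.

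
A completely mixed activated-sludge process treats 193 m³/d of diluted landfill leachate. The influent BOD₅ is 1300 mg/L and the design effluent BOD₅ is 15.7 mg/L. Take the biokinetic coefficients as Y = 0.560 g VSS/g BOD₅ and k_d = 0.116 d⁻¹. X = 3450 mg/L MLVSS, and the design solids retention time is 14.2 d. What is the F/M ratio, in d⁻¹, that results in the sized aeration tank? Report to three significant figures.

From the SRT design equation V = Y Q (S₀−S) θ_c / [X (1 + k_d θ_c)] = 0.560 × 193 × (1300 − 15.7) × 14.2 / [3450 × (1 + 0.116 × 14.2)] = 1.97×10^6 / 9133 = 215.8 m³.
F/M = Q·S₀ / (V·X) = 193 × 1300 / (215.8 × 3450) = 0.3370 g BOD₅·(g VSS·d)⁻¹.

F/M ≈ 0.337 d⁻¹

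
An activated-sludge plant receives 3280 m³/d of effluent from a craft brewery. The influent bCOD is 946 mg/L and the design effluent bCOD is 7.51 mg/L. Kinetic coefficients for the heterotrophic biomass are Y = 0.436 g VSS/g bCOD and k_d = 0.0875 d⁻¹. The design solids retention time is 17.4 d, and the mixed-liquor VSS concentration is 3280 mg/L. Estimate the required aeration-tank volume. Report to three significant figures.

From the SRT design equation V = Y Q (S₀−S) θ_c / [X (1 + k_d θ_c)] = 0.436 × 3280 × (946 − 7.51) × 17.4 / [3280 × (1 + 0.0875 × 17.4)] = 2.34×10^7 / 8274 = 2823 m³.

V ≈ 2820 m³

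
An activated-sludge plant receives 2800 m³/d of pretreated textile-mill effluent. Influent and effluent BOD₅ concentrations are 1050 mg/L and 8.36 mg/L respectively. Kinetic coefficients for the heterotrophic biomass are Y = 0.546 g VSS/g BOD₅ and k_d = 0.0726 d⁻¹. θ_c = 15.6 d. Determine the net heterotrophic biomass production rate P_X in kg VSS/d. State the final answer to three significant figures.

The observed yield is Y_obs = Y/(1 + k_d·θ_c) = 0.546 / (1 + 0.0726 × 15.6) = 0.546 / 2.133 = 0.2560 g VSS per g BOD₅ removed.
Q·(S₀ − S) = 2800 × (1050 − 8.36) × 10⁻³ = 2917 kg/d removed.
Net biomass production P_X = Y_obs × Q·(S₀ − S) = 0.2560 × 2917 = 746.7 kg VSS/d.

P_X ≈ 747 kg VSS/d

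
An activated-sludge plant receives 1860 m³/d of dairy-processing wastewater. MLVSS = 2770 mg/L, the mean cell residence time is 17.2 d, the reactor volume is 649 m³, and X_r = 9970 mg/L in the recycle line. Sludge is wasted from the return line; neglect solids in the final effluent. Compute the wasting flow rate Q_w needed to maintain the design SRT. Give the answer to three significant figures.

Q_w ≈ 10.5 m³/d

Q_w = (V·X)/(θ_c X_r) = 649.0 × 2770 / (17.2 × 9970) = 10.48 m³/d.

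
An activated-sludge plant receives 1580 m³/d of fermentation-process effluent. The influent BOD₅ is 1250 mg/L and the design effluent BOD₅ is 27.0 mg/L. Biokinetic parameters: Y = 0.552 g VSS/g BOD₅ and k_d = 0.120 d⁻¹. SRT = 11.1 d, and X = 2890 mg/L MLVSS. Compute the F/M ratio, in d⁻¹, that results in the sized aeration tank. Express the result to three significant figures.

F/M ≈ 0.389 d⁻¹

Rearranging the biomass balance for a CMAS with decay, V = Y·Q·ΔS·θ_c / [X·(1+k_d θ_c)] = 0.552 × 1580 × (1250 − 27.0) × 11.1 / [2890 × (1 + 0.120 × 11.1)] = 1.18×10^7 / 6739 = 1757 m³.
Food-to-microorganism ratio F/M = Q S₀ / (V X) = 1580 × 1250 / (1757 × 2890) = 0.3890 d⁻¹.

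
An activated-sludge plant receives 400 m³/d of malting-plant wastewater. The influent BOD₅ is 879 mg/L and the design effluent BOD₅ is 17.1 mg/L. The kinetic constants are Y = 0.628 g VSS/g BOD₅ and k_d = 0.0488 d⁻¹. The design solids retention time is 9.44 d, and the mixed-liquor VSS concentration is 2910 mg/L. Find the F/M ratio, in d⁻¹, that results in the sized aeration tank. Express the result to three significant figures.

F/M ≈ 0.251 d⁻¹

Steady-state biomass mass balance: V·X·(1 + k_d·θ_c) = Y·Q·(S₀ − S)·θ_c, so V = 0.628 × 400 × (879 − 17.1) × 9.44 / [2910 × (1 + 0.0488 × 9.44)] = 2.04×10^6 / 4251 = 480.8 m³.
F/M = Q·S₀ / (V·X) = 400 × 879 / (480.8 × 2910) = 0.2513 g BOD₅·(g VSS·d)⁻¹.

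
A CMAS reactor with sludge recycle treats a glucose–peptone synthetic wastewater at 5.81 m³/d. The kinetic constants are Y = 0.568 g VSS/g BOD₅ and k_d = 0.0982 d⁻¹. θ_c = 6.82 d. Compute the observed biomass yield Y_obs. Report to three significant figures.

Y_obs ≈ 0.340 g VSS/g BOD₅

Observed yield with endogenous decay: Y_obs = Y / (1 + k_d·θ_c) = 0.568 / (1 + 0.0982 × 6.82) = 0.568 / 1.670 = 0.3402 g VSS/g BOD₅.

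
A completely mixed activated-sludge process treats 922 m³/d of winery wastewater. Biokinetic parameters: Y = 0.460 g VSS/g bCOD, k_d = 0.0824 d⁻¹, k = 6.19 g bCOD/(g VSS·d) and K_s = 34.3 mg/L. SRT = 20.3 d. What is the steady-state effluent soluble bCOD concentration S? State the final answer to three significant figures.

S ≈ 1.66 mg/L

For a completely mixed reactor with recycle the Lawrence–McCarty relation gives S = K_s·(1 + k_d·θ_c) / [θ_c·(Y·k − k_d) − 1] = 34.3 × (1 + 0.0824 × 20.3) / [20.3 × (0.460 × 6.19 − 0.0824) − 1] = 91.67 / 55.13 = 1.663 mg/L.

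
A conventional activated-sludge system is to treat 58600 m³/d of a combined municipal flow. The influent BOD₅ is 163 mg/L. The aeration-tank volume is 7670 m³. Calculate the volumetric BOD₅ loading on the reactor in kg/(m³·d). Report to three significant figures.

L_v ≈ 1.25 kg BOD₅/(m³·d)

Applied BOD₅ load per unit volume = Q·S₀/V = (58600 × 163/1000)/7670 = 1.245 kg BOD₅·m⁻³·d⁻¹.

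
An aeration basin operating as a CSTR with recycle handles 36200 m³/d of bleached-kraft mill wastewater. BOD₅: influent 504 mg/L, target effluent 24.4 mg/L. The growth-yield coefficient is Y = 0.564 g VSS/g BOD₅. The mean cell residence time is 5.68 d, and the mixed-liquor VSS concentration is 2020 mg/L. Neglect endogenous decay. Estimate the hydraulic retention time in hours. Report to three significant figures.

τ ≈ 18.3 h

With k_d = 0 the design equation reduces to V = Y Q (S₀−S) θ_c / X = 0.564 × 36200 × (504 − 24.4) × 5.68 / 2020 = 27534 m³.
HRT = V/Q = 27534 m³ / 36200 m³·d⁻¹ = 0.7606 d × 24 = 18.25 h.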